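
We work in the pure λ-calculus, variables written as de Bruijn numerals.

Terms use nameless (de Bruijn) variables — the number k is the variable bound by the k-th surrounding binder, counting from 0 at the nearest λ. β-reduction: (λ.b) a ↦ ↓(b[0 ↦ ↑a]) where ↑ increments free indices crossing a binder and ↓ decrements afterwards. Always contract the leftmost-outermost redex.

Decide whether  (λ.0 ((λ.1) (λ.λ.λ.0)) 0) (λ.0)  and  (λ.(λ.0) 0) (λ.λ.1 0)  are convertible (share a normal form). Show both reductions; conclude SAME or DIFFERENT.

Answer: DIFFERENT — A ⇓ λ.0, B ⇓ λ.λ.1 0

Working:
Term A:
  start: (λ.0 ((λ.1) (λ.λ.λ.0)) 0) (λ.0)
  →1  (λ.0) ((λ.λ.0) (λ.λ.λ.0)) (λ.0)
  →2  (λ.λ.0) (λ.λ.λ.0) (λ.0)
  →3  (λ.0) (λ.0)
  →4  λ.0

Term B:
  start: (λ.(λ.0) 0) (λ.λ.1 0)
  →1  (λ.0) (λ.λ.1 0)
  →2  λ.λ.1 0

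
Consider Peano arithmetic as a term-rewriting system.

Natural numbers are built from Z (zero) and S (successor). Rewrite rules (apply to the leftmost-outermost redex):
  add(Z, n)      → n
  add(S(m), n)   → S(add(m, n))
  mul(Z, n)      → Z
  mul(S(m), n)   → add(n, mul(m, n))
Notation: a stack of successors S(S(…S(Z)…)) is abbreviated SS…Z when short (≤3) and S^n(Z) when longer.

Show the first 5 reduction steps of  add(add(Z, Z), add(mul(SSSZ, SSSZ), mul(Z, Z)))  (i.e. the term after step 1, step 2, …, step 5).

  start: add(add(Z, Z), add(mul(SSSZ, SSSZ), mul(Z, Z)))
  [1] add(Z, add(mul(SSSZ, SSSZ), mul(Z, Z)))
  [2] add(mul(SSSZ, SSSZ), mul(Z, Z))
  [3] add(add(SSSZ, mul(SSZ, SSSZ)), mul(Z, Z))
  [4] add(S(add(SSZ, mul(SSZ, SSSZ))), mul(Z, Z))
  [5] S(add(add(SSZ, mul(SSZ, SSSZ)), mul(Z, Z)))

Answer: after 5 steps: S(add(add(SSZ, mul(SSZ, SSSZ)), mul(Z, Z)))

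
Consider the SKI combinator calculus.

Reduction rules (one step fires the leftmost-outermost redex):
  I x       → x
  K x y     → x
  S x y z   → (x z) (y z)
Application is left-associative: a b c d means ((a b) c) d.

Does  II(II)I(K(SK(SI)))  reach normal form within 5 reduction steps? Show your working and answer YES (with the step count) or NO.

Answer: YES — reaches normal form K(SK(SI)) in 5 ≤ 5 steps

Working:
  start: II(II)I(K(SK(SI)))
  [1] I(II)I(K(SK(SI)))
  [2] III(K(SK(SI)))
  [3] II(K(SK(SI)))
  [4] I(K(SK(SI)))
  [5] K(SK(SI))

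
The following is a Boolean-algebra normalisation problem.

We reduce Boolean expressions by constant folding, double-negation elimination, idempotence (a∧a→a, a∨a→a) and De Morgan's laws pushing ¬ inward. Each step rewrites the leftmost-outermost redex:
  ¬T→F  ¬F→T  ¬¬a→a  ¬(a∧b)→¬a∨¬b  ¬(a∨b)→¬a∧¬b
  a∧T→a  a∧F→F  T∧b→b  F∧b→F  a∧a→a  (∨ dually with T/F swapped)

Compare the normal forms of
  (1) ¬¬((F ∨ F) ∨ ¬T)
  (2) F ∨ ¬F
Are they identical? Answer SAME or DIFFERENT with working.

Term A:
  start: ¬¬((F ∨ F) ∨ ¬T)
  [1] (F ∨ F) ∨ ¬T
  [2] F ∨ ¬T
  [3] ¬T
  [4] F

Term B:
  start: F ∨ ¬F
  [1] ¬F
  [2] T

Answer: DIFFERENT — A ⇓ F, B ⇓ T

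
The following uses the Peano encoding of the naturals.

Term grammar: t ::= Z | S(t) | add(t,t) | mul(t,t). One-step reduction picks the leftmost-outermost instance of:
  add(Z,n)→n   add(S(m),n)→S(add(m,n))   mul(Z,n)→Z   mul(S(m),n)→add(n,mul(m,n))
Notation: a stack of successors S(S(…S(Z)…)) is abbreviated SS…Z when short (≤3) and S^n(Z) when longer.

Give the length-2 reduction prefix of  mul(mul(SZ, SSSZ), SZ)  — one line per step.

Answer: after 2 steps: mul(S(add(SSZ, mul(Z, SSSZ))), SZ)

Working:
  start: mul(mul(SZ, SSSZ), SZ)
  →1  mul(add(SSSZ, mul(Z, SSSZ)), SZ)
  →2  mul(S(add(SSZ, mul(Z, SSSZ))), SZ)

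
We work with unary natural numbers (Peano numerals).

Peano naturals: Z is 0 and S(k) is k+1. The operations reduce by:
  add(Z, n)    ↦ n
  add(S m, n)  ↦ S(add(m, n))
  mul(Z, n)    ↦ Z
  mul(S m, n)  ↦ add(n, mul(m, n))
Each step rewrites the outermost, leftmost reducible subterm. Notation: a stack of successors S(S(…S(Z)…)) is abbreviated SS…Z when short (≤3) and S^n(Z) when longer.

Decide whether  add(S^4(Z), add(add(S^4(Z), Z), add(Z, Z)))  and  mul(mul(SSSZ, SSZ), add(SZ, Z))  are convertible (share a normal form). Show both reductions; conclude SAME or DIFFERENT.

Answer: DIFFERENT — A ⇓ S^8(Z), B ⇓ S^6(Z)

Derivation:
Term A:
  start: add(S^4(Z), add(add(S^4(Z), Z), add(Z, Z)))
  →1  S(add(SSSZ, add(add(S^4(Z), Z), add(Z, Z))))
  →2  S(S(add(SSZ, add(add(S^4(Z), Z), add(Z, Z)))))
  →3  S(S(S(add(SZ, add(add(S^4(Z), Z), add(Z, Z))))))
  →4  S(S(S(S(add(Z, add(add(S^4(Z), Z), add(Z, Z)))))))
  →5  S(S(S(S(add(add(S^4(Z), Z), add(Z, Z))))))
  →6  S(S(S(S(add(S(add(SSSZ, Z)), add(Z, Z))))))
  →7  S(S(S(S(S(add(add(SSSZ, Z), add(Z, Z)))))))
  →8  S(S(S(S(S(add(S(add(SSZ, Z)), add(Z, Z)))))))
  →9  S(S(S(S(S(S(add(add(SSZ, Z), add(Z, Z))))))))
  →10  S(S(S(S(S(S(add(S(add(SZ, Z)), add(Z, Z))))))))
  →11  S(S(S(S(S(S(S(add(add(SZ, Z), add(Z, Z)))))))))
  →12  S(S(S(S(S(S(S(add(S(add(Z, Z)), add(Z, Z)))))))))
  →13  S(S(S(S(S(S(S(S(add(add(Z, Z), add(Z, Z))))))))))
  →14  S(S(S(S(S(S(S(S(add(Z, add(Z, Z))))))))))
  →15  S(S(S(S(S(S(S(S(add(Z, Z)))))))))
  →16  S^8(Z)

Term B:
  start: mul(mul(SSSZ, SSZ), add(SZ, Z))
  →1  mul(add(SSZ, mul(SSZ, SSZ)), add(SZ, Z))
  →2  mul(S(add(SZ, mul(SSZ, SSZ))), add(SZ, Z))
  →3  add(add(SZ, Z), mul(add(SZ, mul(SSZ, SSZ)), add(SZ, Z)))
  →4  add(S(add(Z, Z)), mul(add(SZ, mul(SSZ, SSZ)), add(SZ, Z)))
  →5  S(add(add(Z, Z), mul(add(SZ, mul(SSZ, SSZ)), add(SZ, Z))))
  →6  S(add(Z, mul(add(SZ, mul(SSZ, SSZ)), add(SZ, Z))))
  →7  S(mul(add(SZ, mul(SSZ, SSZ)), add(SZ, Z)))
  →8  S(mul(S(add(Z, mul(SSZ, SSZ))), add(SZ, Z)))
  →9  S(add(add(SZ, Z), mul(add(Z, mul(SSZ, SSZ)), add(SZ, Z))))
  →10  S(add(S(add(Z, Z)), mul(add(Z, mul(SSZ, SSZ)), add(SZ, Z))))
  →11  S(S(add(add(Z, Z), mul(add(Z, mul(SSZ, SSZ)), add(SZ, Z)))))
  →12  S(S(add(Z, mul(add(Z, mul(SSZ, SSZ)), add(SZ, Z)))))
  →13  S(S(mul(add(Z, mul(SSZ, SSZ)), add(SZ, Z))))
  →14  S(S(mul(mul(SSZ, SSZ), add(SZ, Z))))
  →15  S(S(mul(add(SSZ, mul(SZ, SSZ)), add(SZ, Z))))
  →16  S(S(mul(S(add(SZ, mul(SZ, SSZ))), add(SZ, Z))))
  →17  S(S(add(add(SZ, Z), mul(add(SZ, mul(SZ, SSZ)), add(SZ, Z)))))
  →18  S(S(add(S(add(Z, Z)), mul(add(SZ, mul(SZ, SSZ)), add(SZ, Z)))))
  →19  S(S(S(add(add(Z, Z), mul(add(SZ, mul(SZ, SSZ)), add(SZ, Z))))))
  →20  S(S(S(add(Z, mul(add(SZ, mul(SZ, SSZ)), add(SZ, Z))))))
  →21  S(S(S(mul(add(SZ, mul(SZ, SSZ)), add(SZ, Z)))))
  →22  S(S(S(mul(S(add(Z, mul(SZ, SSZ))), add(SZ, Z)))))
  →23  S(S(S(add(add(SZ, Z), mul(add(Z, mul(SZ, SSZ)), add(SZ, Z))))))
  →24  S(S(S(add(S(add(Z, Z)), mul(add(Z, mul(SZ, SSZ)), add(SZ, Z))))))
  →25  S(S(S(S(add(add(Z, Z), mul(add(Z, mul(SZ, SSZ)), add(SZ, Z)))))))
  →26  S(S(S(S(add(Z, mul(add(Z, mul(SZ, SSZ)), add(SZ, Z)))))))
  →27  S(S(S(S(mul(add(Z, mul(SZ, SSZ)), add(SZ, Z))))))
  →28  S(S(S(S(mul(mul(SZ, SSZ), add(SZ, Z))))))
  →29  S(S(S(S(mul(add(SSZ, mul(Z, SSZ)), add(SZ, Z))))))
  →30  S(S(S(S(mul(S(add(SZ, mul(Z, SSZ))), add(SZ, Z))))))
  →31  S(S(S(S(add(add(SZ, Z), mul(add(SZ, mul(Z, SSZ)), add(SZ, Z)))))))
  →32  S(S(S(S(add(S(add(Z, Z)), mul(add(SZ, mul(Z, SSZ)), add(SZ, Z)))))))
  →33  S(S(S(S(S(add(add(Z, Z), mul(add(SZ, mul(Z, SSZ)), add(SZ, Z))))))))
  →34  S(S(S(S(S(add(Z, mul(add(SZ, mul(Z, SSZ)), add(SZ, Z))))))))
  →35  S(S(S(S(S(mul(add(SZ, mul(Z, SSZ)), add(SZ, Z)))))))
  →36  S(S(S(S(S(mul(S(add(Z, mul(Z, SSZ))), add(SZ, Z)))))))
  →37  S(S(S(S(S(add(add(SZ, Z), mul(add(Z, mul(Z, SSZ)), add(SZ, Z))))))))
  →38  S(S(S(S(S(add(S(add(Z, Z)), mul(add(Z, mul(Z, SSZ)), add(SZ, Z))))))))
  →39  S(S(S(S(S(S(add(add(Z, Z), mul(add(Z, mul(Z, SSZ)), add(SZ, Z)))))))))
  →40  S(S(S(S(S(S(add(Z, mul(add(Z, mul(Z, SSZ)), add(SZ, Z)))))))))
  →41  S(S(S(S(S(S(mul(add(Z, mul(Z, SSZ)), add(SZ, Z))))))))
  →42  S(S(S(S(S(S(mul(mul(Z, SSZ), add(SZ, Z))))))))
  →43  S(S(S(S(S(S(mul(Z, add(SZ, Z))))))))
  →44  S^6(Z)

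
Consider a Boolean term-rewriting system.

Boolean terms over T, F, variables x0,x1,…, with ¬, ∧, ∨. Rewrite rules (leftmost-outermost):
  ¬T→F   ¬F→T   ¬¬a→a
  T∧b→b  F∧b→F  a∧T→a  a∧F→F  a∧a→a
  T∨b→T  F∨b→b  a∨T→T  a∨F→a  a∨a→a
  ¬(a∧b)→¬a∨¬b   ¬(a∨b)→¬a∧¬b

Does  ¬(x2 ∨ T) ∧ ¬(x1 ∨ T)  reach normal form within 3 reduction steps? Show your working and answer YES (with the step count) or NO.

  start: ¬(x2 ∨ T) ∧ ¬(x1 ∨ T)
  step 1: (¬x2 ∧ ¬T) ∧ ¬(x1 ∨ T)
  step 2: (¬x2 ∧ F) ∧ ¬(x1 ∨ T)
  step 3: F ∧ ¬(x1 ∨ T)

Answer: NO — after 3 steps the term is F ∧ ¬(x1 ∨ T), not yet normal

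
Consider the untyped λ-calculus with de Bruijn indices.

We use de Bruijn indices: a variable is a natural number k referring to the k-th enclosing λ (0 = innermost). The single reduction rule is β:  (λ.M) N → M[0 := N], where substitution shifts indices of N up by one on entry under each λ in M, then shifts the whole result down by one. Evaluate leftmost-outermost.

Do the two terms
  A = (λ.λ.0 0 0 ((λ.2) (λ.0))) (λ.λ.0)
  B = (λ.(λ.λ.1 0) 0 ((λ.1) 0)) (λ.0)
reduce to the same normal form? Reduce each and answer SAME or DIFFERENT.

Term A:
  start: (λ.λ.0 0 0 ((λ.2) (λ.0))) (λ.λ.0)
  step 1: λ.0 0 0 ((λ.λ.λ.0) (λ.0))
  step 2: λ.0 0 0 (λ.λ.0)

Term B:
  start: (λ.(λ.λ.1 0) 0 ((λ.1) 0)) (λ.0)
  step 1: (λ.λ.1 0) (λ.0) ((λ.λ.0) (λ.0))
  step 2: (λ.(λ.0) 0) ((λ.λ.0) (λ.0))
  step 3: (λ.0) ((λ.λ.0) (λ.0))
  step 4: (λ.λ.0) (λ.0)
  step 5: λ.0

Answer: DIFFERENT — A ⇓ λ.0 0 0 (λ.λ.0), B ⇓ λ.0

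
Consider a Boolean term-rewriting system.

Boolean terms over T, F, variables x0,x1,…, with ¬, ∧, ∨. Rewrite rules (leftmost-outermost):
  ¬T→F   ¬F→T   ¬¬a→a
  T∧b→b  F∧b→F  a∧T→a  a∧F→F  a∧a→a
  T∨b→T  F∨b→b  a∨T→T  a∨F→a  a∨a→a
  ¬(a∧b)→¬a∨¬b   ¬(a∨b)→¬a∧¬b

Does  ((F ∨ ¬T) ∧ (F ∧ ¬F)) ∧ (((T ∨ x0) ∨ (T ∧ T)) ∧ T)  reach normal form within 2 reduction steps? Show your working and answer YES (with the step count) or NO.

Answer: NO — after 2 steps the term is (F ∧ (F ∧ ¬F)) ∧ (((T ∨ x0) ∨ (T ∧ T)) ∧ T), not yet normal

Derivation:
  start: ((F ∨ ¬T) ∧ (F ∧ ¬F)) ∧ (((T ∨ x0) ∨ (T ∧ T)) ∧ T)
  →1  (¬T ∧ (F ∧ ¬F)) ∧ (((T ∨ x0) ∨ (T ∧ T)) ∧ T)
  →2  (F ∧ (F ∧ ¬F)) ∧ (((T ∨ x0) ∨ (T ∧ T)) ∧ T)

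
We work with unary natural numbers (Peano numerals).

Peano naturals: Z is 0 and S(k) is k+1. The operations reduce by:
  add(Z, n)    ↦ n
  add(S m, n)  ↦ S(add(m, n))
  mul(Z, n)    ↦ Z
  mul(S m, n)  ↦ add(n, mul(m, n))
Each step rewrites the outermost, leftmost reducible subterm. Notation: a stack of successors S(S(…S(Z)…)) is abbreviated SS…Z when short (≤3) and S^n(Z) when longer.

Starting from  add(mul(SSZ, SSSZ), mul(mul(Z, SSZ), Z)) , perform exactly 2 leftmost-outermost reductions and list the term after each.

Answer: after 2 steps: add(S(add(SSZ, mul(SZ, SSSZ))), mul(mul(Z, SSZ), Z))

Reduction:
  start: add(mul(SSZ, SSSZ), mul(mul(Z, SSZ), Z))
  [1] add(add(SSSZ, mul(SZ, SSSZ)), mul(mul(Z, SSZ), Z))
  [2] add(S(add(SSZ, mul(SZ, SSSZ))), mul(mul(Z, SSZ), Z))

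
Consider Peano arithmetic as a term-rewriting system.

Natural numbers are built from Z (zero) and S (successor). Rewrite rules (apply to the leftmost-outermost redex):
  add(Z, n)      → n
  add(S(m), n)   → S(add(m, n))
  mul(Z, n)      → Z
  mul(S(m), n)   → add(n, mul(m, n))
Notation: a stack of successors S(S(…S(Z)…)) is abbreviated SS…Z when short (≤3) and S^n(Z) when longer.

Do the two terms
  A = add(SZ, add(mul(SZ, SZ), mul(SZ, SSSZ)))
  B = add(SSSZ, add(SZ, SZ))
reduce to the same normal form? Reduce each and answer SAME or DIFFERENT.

Term A:
  start: add(SZ, add(mul(SZ, SZ), mul(SZ, SSSZ)))
  →1  S(add(Z, add(mul(SZ, SZ), mul(SZ, SSSZ))))
  →2  S(add(mul(SZ, SZ), mul(SZ, SSSZ)))
  →3  S(add(add(SZ, mul(Z, SZ)), mul(SZ, SSSZ)))
  →4  S(add(S(add(Z, mul(Z, SZ))), mul(SZ, SSSZ)))
  →5  S(S(add(add(Z, mul(Z, SZ)), mul(SZ, SSSZ))))
  →6  S(S(add(mul(Z, SZ), mul(SZ, SSSZ))))
  →7  S(S(add(Z, mul(SZ, SSSZ))))
  →8  S(S(mul(SZ, SSSZ)))
  →9  S(S(add(SSSZ, mul(Z, SSSZ))))
  →10  S(S(S(add(SSZ, mul(Z, SSSZ)))))
  →11  S(S(S(S(add(SZ, mul(Z, SSSZ))))))
  →12  S(S(S(S(S(add(Z, mul(Z, SSSZ)))))))
  →13  S(S(S(S(S(mul(Z, SSSZ))))))
  →14  S^5(Z)

Term B:
  start: add(SSSZ, add(SZ, SZ))
  →1  S(add(SSZ, add(SZ, SZ)))
  →2  S(S(add(SZ, add(SZ, SZ))))
  →3  S(S(S(add(Z, add(SZ, SZ)))))
  →4  S(S(S(add(SZ, SZ))))
  →5  S(S(S(S(add(Z, SZ)))))
  →6  S^5(Z)

Answer: SAME — A ⇓ S^5(Z), B ⇓ S^5(Z)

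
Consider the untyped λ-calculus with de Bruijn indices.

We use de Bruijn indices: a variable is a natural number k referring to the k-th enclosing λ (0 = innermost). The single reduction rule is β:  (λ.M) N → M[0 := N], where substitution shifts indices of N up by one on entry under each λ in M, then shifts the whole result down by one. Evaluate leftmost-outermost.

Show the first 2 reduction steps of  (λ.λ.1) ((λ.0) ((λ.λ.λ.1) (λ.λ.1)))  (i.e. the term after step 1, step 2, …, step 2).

  start: (λ.λ.1) ((λ.0) ((λ.λ.λ.1) (λ.λ.1)))
  [1] λ.(λ.0) ((λ.λ.λ.1) (λ.λ.1))
  [2] λ.(λ.λ.λ.1) (λ.λ.1)

Answer: after 2 steps: λ.(λ.λ.λ.1) (λ.λ.1)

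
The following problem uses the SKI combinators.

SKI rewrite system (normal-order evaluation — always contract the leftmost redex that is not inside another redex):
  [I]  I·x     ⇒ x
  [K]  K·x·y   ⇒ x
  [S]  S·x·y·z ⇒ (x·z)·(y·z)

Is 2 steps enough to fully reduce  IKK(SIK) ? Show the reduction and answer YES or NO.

  start: IKK(SIK)
  step 1: KK(SIK)
  step 2: K

Answer: YES — reaches normal form K in 2 ≤ 2 steps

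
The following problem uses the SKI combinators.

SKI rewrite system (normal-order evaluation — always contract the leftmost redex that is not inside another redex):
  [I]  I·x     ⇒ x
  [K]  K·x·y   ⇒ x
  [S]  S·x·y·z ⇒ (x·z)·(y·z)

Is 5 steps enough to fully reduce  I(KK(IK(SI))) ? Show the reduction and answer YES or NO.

  start: I(KK(IK(SI)))
  step 1: KK(IK(SI))
  step 2: K

Answer: YES — reaches normal form K in 2 ≤ 5 steps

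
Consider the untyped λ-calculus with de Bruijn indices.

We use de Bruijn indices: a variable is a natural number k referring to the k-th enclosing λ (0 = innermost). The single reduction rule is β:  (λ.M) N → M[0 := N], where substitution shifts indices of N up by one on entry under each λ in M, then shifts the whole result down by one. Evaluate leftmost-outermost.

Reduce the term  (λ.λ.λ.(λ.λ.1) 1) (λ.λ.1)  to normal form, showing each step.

Answer: normal form = λ.λ.λ.2  (in 2 steps)

Working:
  start: (λ.λ.λ.(λ.λ.1) 1) (λ.λ.1)
  [1] λ.λ.(λ.λ.1) 1
  [2] λ.λ.λ.2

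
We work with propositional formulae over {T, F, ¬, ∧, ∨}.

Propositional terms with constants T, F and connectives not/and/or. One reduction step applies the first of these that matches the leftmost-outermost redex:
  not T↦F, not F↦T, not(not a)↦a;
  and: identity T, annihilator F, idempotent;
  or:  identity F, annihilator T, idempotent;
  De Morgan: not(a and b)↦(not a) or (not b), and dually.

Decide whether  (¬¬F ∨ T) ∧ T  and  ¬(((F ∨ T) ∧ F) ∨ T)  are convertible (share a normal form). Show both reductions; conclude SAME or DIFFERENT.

Answer: DIFFERENT — A ⇓ T, B ⇓ F

Reduction:
Term A:
  start: (¬¬F ∨ T) ∧ T
  →1  ¬¬F ∨ T
  →2  T

Term B:
  start: ¬(((F ∨ T) ∧ F) ∨ T)
  →1  ¬((F ∨ T) ∧ F) ∧ ¬T
  →2  (¬(F ∨ T) ∨ ¬F) ∧ ¬T
  →3  ((¬F ∧ ¬T) ∨ ¬F) ∧ ¬T
  →4  ((T ∧ ¬T) ∨ ¬F) ∧ ¬T
  →5  (¬T ∨ ¬F) ∧ ¬T
  →6  (F ∨ ¬F) ∧ ¬T
  →7  ¬F ∧ ¬T
  →8  T ∧ ¬T
  →9  ¬T
  →10  F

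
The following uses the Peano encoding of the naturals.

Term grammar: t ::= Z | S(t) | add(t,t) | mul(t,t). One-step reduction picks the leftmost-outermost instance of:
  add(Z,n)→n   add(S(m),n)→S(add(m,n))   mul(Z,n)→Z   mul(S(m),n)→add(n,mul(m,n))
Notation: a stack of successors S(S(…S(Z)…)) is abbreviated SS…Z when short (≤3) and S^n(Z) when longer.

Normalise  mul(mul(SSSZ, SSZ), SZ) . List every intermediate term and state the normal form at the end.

  start: mul(mul(SSSZ, SSZ), SZ)
  step 1: mul(add(SSZ, mul(SSZ, SSZ)), SZ)
  step 2: mul(S(add(SZ, mul(SSZ, SSZ))), SZ)
  step 3: add(SZ, mul(add(SZ, mul(SSZ, SSZ)), SZ))
  step 4: S(add(Z, mul(add(SZ, mul(SSZ, SSZ)), SZ)))
  step 5: S(mul(add(SZ, mul(SSZ, SSZ)), SZ))
  step 6: S(mul(S(add(Z, mul(SSZ, SSZ))), SZ))
  step 7: S(add(SZ, mul(add(Z, mul(SSZ, SSZ)), SZ)))
  step 8: S(S(add(Z, mul(add(Z, mul(SSZ, SSZ)), SZ))))
  step 9: S(S(mul(add(Z, mul(SSZ, SSZ)), SZ)))
  step 10: S(S(mul(mul(SSZ, SSZ), SZ)))
  step 11: S(S(mul(add(SSZ, mul(SZ, SSZ)), SZ)))
  step 12: S(S(mul(S(add(SZ, mul(SZ, SSZ))), SZ)))
  step 13: S(S(add(SZ, mul(add(SZ, mul(SZ, SSZ)), SZ))))
  step 14: S(S(S(add(Z, mul(add(SZ, mul(SZ, SSZ)), SZ)))))
  step 15: S(S(S(mul(add(SZ, mul(SZ, SSZ)), SZ))))
  step 16: S(S(S(mul(S(add(Z, mul(SZ, SSZ))), SZ))))
  step 17: S(S(S(add(SZ, mul(add(Z, mul(SZ, SSZ)), SZ)))))
  step 18: S(S(S(S(add(Z, mul(add(Z, mul(SZ, SSZ)), SZ))))))
  step 19: S(S(S(S(mul(add(Z, mul(SZ, SSZ)), SZ)))))
  step 20: S(S(S(S(mul(mul(SZ, SSZ), SZ)))))
  step 21: S(S(S(S(mul(add(SSZ, mul(Z, SSZ)), SZ)))))
  step 22: S(S(S(S(mul(S(add(SZ, mul(Z, SSZ))), SZ)))))
  step 23: S(S(S(S(add(SZ, mul(add(SZ, mul(Z, SSZ)), SZ))))))
  step 24: S(S(S(S(S(add(Z, mul(add(SZ, mul(Z, SSZ)), SZ)))))))
  step 25: S(S(S(S(S(mul(add(SZ, mul(Z, SSZ)), SZ))))))
  step 26: S(S(S(S(S(mul(S(add(Z, mul(Z, SSZ))), SZ))))))
  step 27: S(S(S(S(S(add(SZ, mul(add(Z, mul(Z, SSZ)), SZ)))))))
  step 28: S(S(S(S(S(S(add(Z, mul(add(Z, mul(Z, SSZ)), SZ))))))))
  step 29: S(S(S(S(S(S(mul(add(Z, mul(Z, SSZ)), SZ)))))))
  step 30: S(S(S(S(S(S(mul(mul(Z, SSZ), SZ)))))))
  step 31: S(S(S(S(S(S(mul(Z, SZ)))))))
  step 32: S^6(Z)

Answer: normal form = S^6(Z)  (in 32 steps)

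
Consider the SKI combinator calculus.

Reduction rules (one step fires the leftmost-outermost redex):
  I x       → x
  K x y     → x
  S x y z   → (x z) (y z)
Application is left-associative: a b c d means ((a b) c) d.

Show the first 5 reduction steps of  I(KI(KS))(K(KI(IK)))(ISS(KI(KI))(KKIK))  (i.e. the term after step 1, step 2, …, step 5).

  start: I(KI(KS))(K(KI(IK)))(ISS(KI(KI))(KKIK))
  →1  KI(KS)(K(KI(IK)))(ISS(KI(KI))(KKIK))
  →2  I(K(KI(IK)))(ISS(KI(KI))(KKIK))
  →3  K(KI(IK))(ISS(KI(KI))(KKIK))
  →4  KI(IK)
  →5  I

Answer: after 5 steps: I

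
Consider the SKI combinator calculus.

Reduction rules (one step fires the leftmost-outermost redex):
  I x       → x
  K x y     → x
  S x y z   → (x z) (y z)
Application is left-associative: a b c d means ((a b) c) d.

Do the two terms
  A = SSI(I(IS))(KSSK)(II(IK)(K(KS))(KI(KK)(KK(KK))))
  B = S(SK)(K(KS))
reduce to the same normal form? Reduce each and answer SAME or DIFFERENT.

Term A:
  start: SSI(I(IS))(KSSK)(II(IK)(K(KS))(KI(KK)(KK(KK))))
  →1  S(I(IS))(I(I(IS)))(KSSK)(II(IK)(K(KS))(KI(KK)(KK(KK))))
  →2  I(IS)(KSSK)(I(I(IS))(KSSK))(II(IK)(K(KS))(KI(KK)(KK(KK))))
  →3  IS(KSSK)(I(I(IS))(KSSK))(II(IK)(K(KS))(KI(KK)(KK(KK))))
  →4  S(KSSK)(I(I(IS))(KSSK))(II(IK)(K(KS))(KI(KK)(KK(KK))))
  →5  KSSK(II(IK)(K(KS))(KI(KK)(KK(KK))))(I(I(IS))(KSSK)(II(IK)(K(KS))(KI(KK)(KK(KK)))))
  →6  SK(II(IK)(K(KS))(KI(KK)(KK(KK))))(I(I(IS))(KSSK)(II(IK)(K(KS))(KI(KK)(KK(KK)))))
  →7  K(I(I(IS))(KSSK)(II(IK)(K(KS))(KI(KK)(KK(KK)))))(II(IK)(K(KS))(KI(KK)(KK(KK)))(I(I(IS))(KSSK)(II(IK)(K(KS))(KI(KK)(KK(KK))))))
  →8  I(I(IS))(KSSK)(II(IK)(K(KS))(KI(KK)(KK(KK))))
  →9  I(IS)(KSSK)(II(IK)(K(KS))(KI(KK)(KK(KK))))
  →10  IS(KSSK)(II(IK)(K(KS))(KI(KK)(KK(KK))))
  →11  S(KSSK)(II(IK)(K(KS))(KI(KK)(KK(KK))))
  →12  S(SK)(II(IK)(K(KS))(KI(KK)(KK(KK))))
  →13  S(SK)(I(IK)(K(KS))(KI(KK)(KK(KK))))
  →14  S(SK)(IK(K(KS))(KI(KK)(KK(KK))))
  →15  S(SK)(K(K(KS))(KI(KK)(KK(KK))))
  →16  S(SK)(K(KS))

Term B:
  start: S(SK)(K(KS))

Answer: SAME — A ⇓ S(SK)(K(KS)), B ⇓ S(SK)(K(KS))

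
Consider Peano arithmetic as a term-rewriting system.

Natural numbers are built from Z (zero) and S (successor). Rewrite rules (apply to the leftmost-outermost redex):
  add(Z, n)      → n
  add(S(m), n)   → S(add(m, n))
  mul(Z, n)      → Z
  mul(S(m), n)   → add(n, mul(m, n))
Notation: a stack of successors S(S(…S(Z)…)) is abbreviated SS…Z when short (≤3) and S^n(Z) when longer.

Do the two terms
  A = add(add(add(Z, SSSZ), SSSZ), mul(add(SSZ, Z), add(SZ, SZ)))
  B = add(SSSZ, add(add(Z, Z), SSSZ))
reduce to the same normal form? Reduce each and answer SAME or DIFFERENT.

Term A:
  start: add(add(add(Z, SSSZ), SSSZ), mul(add(SSZ, Z), add(SZ, SZ)))
  step 1: add(add(SSSZ, SSSZ), mul(add(SSZ, Z), add(SZ, SZ)))
  step 2: add(S(add(SSZ, SSSZ)), mul(add(SSZ, Z), add(SZ, SZ)))
  step 3: S(add(add(SSZ, SSSZ), mul(add(SSZ, Z), add(SZ, SZ))))
  step 4: S(add(S(add(SZ, SSSZ)), mul(add(SSZ, Z), add(SZ, SZ))))
  step 5: S(S(add(add(SZ, SSSZ), mul(add(SSZ, Z), add(SZ, SZ)))))
  step 6: S(S(add(S(add(Z, SSSZ)), mul(add(SSZ, Z), add(SZ, SZ)))))
  step 7: S(S(S(add(add(Z, SSSZ), mul(add(SSZ, Z), add(SZ, SZ))))))
  step 8: S(S(S(add(SSSZ, mul(add(SSZ, Z), add(SZ, SZ))))))
  step 9: S(S(S(S(add(SSZ, mul(add(SSZ, Z), add(SZ, SZ)))))))
  step 10: S(S(S(S(S(add(SZ, mul(add(SSZ, Z), add(SZ, SZ))))))))
  step 11: S(S(S(S(S(S(add(Z, mul(add(SSZ, Z), add(SZ, SZ)))))))))
  step 12: S(S(S(S(S(S(mul(add(SSZ, Z), add(SZ, SZ))))))))
  step 13: S(S(S(S(S(S(mul(S(add(SZ, Z)), add(SZ, SZ))))))))
  step 14: S(S(S(S(S(S(add(add(SZ, SZ), mul(add(SZ, Z), add(SZ, SZ)))))))))
  step 15: S(S(S(S(S(S(add(S(add(Z, SZ)), mul(add(SZ, Z), add(SZ, SZ)))))))))
  step 16: S(S(S(S(S(S(S(add(add(Z, SZ), mul(add(SZ, Z), add(SZ, SZ))))))))))
  step 17: S(S(S(S(S(S(S(add(SZ, mul(add(SZ, Z), add(SZ, SZ))))))))))
  step 18: S(S(S(S(S(S(S(S(add(Z, mul(add(SZ, Z), add(SZ, SZ)))))))))))
  step 19: S(S(S(S(S(S(S(S(mul(add(SZ, Z), add(SZ, SZ))))))))))
  step 20: S(S(S(S(S(S(S(S(mul(S(add(Z, Z)), add(SZ, SZ))))))))))
  step 21: S(S(S(S(S(S(S(S(add(add(SZ, SZ), mul(add(Z, Z), add(SZ, SZ)))))))))))
  step 22: S(S(S(S(S(S(S(S(add(S(add(Z, SZ)), mul(add(Z, Z), add(SZ, SZ)))))))))))
  step 23: S(S(S(S(S(S(S(S(S(add(add(Z, SZ), mul(add(Z, Z), add(SZ, SZ))))))))))))
  step 24: S(S(S(S(S(S(S(S(S(add(SZ, mul(add(Z, Z), add(SZ, SZ))))))))))))
  step 25: S(S(S(S(S(S(S(S(S(S(add(Z, mul(add(Z, Z), add(SZ, SZ)))))))))))))
  step 26: S(S(S(S(S(S(S(S(S(S(mul(add(Z, Z), add(SZ, SZ))))))))))))
  step 27: S(S(S(S(S(S(S(S(S(S(mul(Z, add(SZ, SZ))))))))))))
  step 28: S^10(Z)

Term B:
  start: add(SSSZ, add(add(Z, Z), SSSZ))
  step 1: S(add(SSZ, add(add(Z, Z), SSSZ)))
  step 2: S(S(add(SZ, add(add(Z, Z), SSSZ))))
  step 3: S(S(S(add(Z, add(add(Z, Z), SSSZ)))))
  step 4: S(S(S(add(add(Z, Z), SSSZ))))
  step 5: S(S(S(add(Z, SSSZ))))
  step 6: S^6(Z)

Answer: DIFFERENT — A ⇓ S^10(Z), B ⇓ S^6(Z)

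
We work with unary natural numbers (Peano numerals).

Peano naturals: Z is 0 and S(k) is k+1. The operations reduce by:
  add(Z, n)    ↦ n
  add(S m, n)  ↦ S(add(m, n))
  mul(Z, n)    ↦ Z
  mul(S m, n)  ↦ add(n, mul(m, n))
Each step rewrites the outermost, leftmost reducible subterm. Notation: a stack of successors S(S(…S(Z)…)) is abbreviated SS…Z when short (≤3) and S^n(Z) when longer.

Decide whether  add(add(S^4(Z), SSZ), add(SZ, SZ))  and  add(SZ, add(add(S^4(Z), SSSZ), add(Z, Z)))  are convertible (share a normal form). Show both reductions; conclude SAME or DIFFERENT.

Term A:
  start: add(add(S^4(Z), SSZ), add(SZ, SZ))
  →1  add(S(add(SSSZ, SSZ)), add(SZ, SZ))
  →2  S(add(add(SSSZ, SSZ), add(SZ, SZ)))
  →3  S(add(S(add(SSZ, SSZ)), add(SZ, SZ)))
  →4  S(S(add(add(SSZ, SSZ), add(SZ, SZ))))
  →5  S(S(add(S(add(SZ, SSZ)), add(SZ, SZ))))
  →6  S(S(S(add(add(SZ, SSZ), add(SZ, SZ)))))
  →7  S(S(S(add(S(add(Z, SSZ)), add(SZ, SZ)))))
  →8  S(S(S(S(add(add(Z, SSZ), add(SZ, SZ))))))
  →9  S(S(S(S(add(SSZ, add(SZ, SZ))))))
  →10  S(S(S(S(S(add(SZ, add(SZ, SZ)))))))
  →11  S(S(S(S(S(S(add(Z, add(SZ, SZ))))))))
  →12  S(S(S(S(S(S(add(SZ, SZ)))))))
  →13  S(S(S(S(S(S(S(add(Z, SZ))))))))
  →14  S^8(Z)

Term B:
  start: add(SZ, add(add(S^4(Z), SSSZ), add(Z, Z)))
  →1  S(add(Z, add(add(S^4(Z), SSSZ), add(Z, Z))))
  →2  S(add(add(S^4(Z), SSSZ), add(Z, Z)))
  →3  S(add(S(add(SSSZ, SSSZ)), add(Z, Z)))
  →4  S(S(add(add(SSSZ, SSSZ), add(Z, Z))))
  →5  S(S(add(S(add(SSZ, SSSZ)), add(Z, Z))))
  →6  S(S(S(add(add(SSZ, SSSZ), add(Z, Z)))))
  →7  S(S(S(add(S(add(SZ, SSSZ)), add(Z, Z)))))
  →8  S(S(S(S(add(add(SZ, SSSZ), add(Z, Z))))))
  →9  S(S(S(S(add(S(add(Z, SSSZ)), add(Z, Z))))))
  →10  S(S(S(S(S(add(add(Z, SSSZ), add(Z, Z)))))))
  →11  S(S(S(S(S(add(SSSZ, add(Z, Z)))))))
  →12  S(S(S(S(S(S(add(SSZ, add(Z, Z))))))))
  →13  S(S(S(S(S(S(S(add(SZ, add(Z, Z)))))))))
  →14  S(S(S(S(S(S(S(S(add(Z, add(Z, Z))))))))))
  →15  S(S(S(S(S(S(S(S(add(Z, Z)))))))))
  →16  S^8(Z)

Answer: SAME — A ⇓ S^8(Z), B ⇓ S^8(Z)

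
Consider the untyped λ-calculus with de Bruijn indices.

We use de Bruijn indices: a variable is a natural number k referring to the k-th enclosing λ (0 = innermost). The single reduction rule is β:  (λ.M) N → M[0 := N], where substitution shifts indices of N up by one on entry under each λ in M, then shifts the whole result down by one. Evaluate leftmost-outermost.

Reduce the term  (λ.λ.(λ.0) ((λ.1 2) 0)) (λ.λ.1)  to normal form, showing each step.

  start: (λ.λ.(λ.0) ((λ.1 2) 0)) (λ.λ.1)
  step 1: λ.(λ.0) ((λ.1 (λ.λ.1)) 0)
  step 2: λ.(λ.1 (λ.λ.1)) 0
  step 3: λ.0 (λ.λ.1)

Answer: normal form = λ.0 (λ.λ.1)  (in 3 steps)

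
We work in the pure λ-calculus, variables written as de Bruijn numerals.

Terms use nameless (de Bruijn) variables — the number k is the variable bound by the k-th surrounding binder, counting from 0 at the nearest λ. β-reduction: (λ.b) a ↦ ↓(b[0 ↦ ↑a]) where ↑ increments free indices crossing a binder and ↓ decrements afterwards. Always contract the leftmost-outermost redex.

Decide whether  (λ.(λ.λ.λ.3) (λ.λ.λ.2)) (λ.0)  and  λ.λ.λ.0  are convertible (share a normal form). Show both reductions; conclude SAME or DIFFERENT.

Term A:
  start: (λ.(λ.λ.λ.3) (λ.λ.λ.2)) (λ.0)
  →1  (λ.λ.λ.λ.0) (λ.λ.λ.2)
  →2  λ.λ.λ.0

Term B:
  start: λ.λ.λ.0

Answer: SAME — A ⇓ λ.λ.λ.0, B ⇓ λ.λ.λ.0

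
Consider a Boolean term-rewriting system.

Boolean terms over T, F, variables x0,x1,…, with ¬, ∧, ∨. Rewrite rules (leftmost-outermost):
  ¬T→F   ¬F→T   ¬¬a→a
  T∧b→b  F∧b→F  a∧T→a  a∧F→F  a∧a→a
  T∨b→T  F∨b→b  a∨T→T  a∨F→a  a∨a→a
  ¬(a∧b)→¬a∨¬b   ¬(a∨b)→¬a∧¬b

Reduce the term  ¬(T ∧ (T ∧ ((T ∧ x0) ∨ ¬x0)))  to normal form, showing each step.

  start: ¬(T ∧ (T ∧ ((T ∧ x0) ∨ ¬x0)))
  step 1: ¬T ∨ ¬(T ∧ ((T ∧ x0) ∨ ¬x0))
  step 2: F ∨ ¬(T ∧ ((T ∧ x0) ∨ ¬x0))
  step 3: ¬(T ∧ ((T ∧ x0) ∨ ¬x0))
  step 4: ¬T ∨ ¬((T ∧ x0) ∨ ¬x0)
  step 5: F ∨ ¬((T ∧ x0) ∨ ¬x0)
  step 6: ¬((T ∧ x0) ∨ ¬x0)
  step 7: ¬(T ∧ x0) ∧ ¬¬x0
  step 8: (¬T ∨ ¬x0) ∧ ¬¬x0
  step 9: (F ∨ ¬x0) ∧ ¬¬x0
  step 10: ¬x0 ∧ ¬¬x0
  step 11: ¬x0 ∧ x0

Answer: normal form = ¬x0 ∧ x0  (in 11 steps)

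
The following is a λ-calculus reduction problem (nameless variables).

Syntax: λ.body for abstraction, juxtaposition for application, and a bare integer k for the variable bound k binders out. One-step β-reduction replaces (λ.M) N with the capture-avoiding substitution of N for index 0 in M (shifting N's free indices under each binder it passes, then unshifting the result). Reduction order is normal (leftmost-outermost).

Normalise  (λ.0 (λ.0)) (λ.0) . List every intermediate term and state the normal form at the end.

  start: (λ.0 (λ.0)) (λ.0)
  step 1: (λ.0) (λ.0)
  step 2: λ.0

Answer: normal form = λ.0  (in 2 steps)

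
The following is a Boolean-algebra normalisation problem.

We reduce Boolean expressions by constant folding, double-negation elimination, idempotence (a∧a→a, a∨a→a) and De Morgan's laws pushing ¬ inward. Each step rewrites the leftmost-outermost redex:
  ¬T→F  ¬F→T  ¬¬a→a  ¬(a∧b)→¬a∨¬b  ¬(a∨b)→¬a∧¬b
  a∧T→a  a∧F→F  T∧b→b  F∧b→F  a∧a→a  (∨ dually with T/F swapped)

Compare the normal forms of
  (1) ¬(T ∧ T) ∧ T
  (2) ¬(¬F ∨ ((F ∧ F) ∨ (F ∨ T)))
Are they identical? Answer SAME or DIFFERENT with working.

Answer: SAME — A ⇓ F, B ⇓ F

Derivation:
Term A:
  start: ¬(T ∧ T) ∧ T
  step 1: ¬(T ∧ T)
  step 2: ¬T ∨ ¬T
  step 3: ¬T
  step 4: F

Term B:
  start: ¬(¬F ∨ ((F ∧ F) ∨ (F ∨ T)))
  step 1: ¬¬F ∧ ¬((F ∧ F) ∨ (F ∨ T))
  step 2: F ∧ ¬((F ∧ F) ∨ (F ∨ T))
  step 3: F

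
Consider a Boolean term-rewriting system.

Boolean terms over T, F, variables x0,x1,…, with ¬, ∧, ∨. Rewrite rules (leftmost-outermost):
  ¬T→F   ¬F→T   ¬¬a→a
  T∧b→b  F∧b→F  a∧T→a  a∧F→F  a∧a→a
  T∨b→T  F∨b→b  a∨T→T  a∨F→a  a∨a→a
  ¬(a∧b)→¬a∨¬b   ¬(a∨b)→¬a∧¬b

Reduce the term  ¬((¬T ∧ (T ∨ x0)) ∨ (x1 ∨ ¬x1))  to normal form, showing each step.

  start: ¬((¬T ∧ (T ∨ x0)) ∨ (x1 ∨ ¬x1))
  [1] ¬(¬T ∧ (T ∨ x0)) ∧ ¬(x1 ∨ ¬x1)
  [2] (¬¬T ∨ ¬(T ∨ x0)) ∧ ¬(x1 ∨ ¬x1)
  [3] (T ∨ ¬(T ∨ x0)) ∧ ¬(x1 ∨ ¬x1)
  [4] T ∧ ¬(x1 ∨ ¬x1)
  [5] ¬(x1 ∨ ¬x1)
  [6] ¬x1 ∧ ¬¬x1
  [7] ¬x1 ∧ x1

Answer: normal form = ¬x1 ∧ x1  (in 7 steps)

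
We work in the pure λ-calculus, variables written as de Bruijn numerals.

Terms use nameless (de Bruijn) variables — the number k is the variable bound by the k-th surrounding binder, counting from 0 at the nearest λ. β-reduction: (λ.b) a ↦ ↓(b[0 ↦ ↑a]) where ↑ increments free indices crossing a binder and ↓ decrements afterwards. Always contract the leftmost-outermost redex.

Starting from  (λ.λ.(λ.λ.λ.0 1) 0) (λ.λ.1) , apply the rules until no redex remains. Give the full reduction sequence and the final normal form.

  start: (λ.λ.(λ.λ.λ.0 1) 0) (λ.λ.1)
  →1  λ.(λ.λ.λ.0 1) 0
  →2  λ.λ.λ.0 1

Answer: normal form = λ.λ.λ.0 1  (in 2 steps)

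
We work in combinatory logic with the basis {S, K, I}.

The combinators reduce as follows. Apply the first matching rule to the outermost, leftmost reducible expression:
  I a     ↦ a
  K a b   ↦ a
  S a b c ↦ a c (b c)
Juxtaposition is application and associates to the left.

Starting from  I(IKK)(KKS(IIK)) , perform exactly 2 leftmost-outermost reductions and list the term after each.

  start: I(IKK)(KKS(IIK))
  step 1: IKK(KKS(IIK))
  step 2: KK(KKS(IIK))

Answer: after 2 steps: KK(KKS(IIK))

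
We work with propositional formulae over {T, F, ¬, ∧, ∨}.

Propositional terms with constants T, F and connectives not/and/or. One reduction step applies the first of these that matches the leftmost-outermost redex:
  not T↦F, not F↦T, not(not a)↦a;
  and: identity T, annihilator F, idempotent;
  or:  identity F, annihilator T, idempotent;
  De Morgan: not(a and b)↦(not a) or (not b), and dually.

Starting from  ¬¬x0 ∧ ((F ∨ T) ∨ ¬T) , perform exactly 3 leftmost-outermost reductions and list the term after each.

Answer: after 3 steps: x0 ∧ T

Derivation:
  start: ¬¬x0 ∧ ((F ∨ T) ∨ ¬T)
  [1] x0 ∧ ((F ∨ T) ∨ ¬T)
  [2] x0 ∧ (T ∨ ¬T)
  [3] x0 ∧ T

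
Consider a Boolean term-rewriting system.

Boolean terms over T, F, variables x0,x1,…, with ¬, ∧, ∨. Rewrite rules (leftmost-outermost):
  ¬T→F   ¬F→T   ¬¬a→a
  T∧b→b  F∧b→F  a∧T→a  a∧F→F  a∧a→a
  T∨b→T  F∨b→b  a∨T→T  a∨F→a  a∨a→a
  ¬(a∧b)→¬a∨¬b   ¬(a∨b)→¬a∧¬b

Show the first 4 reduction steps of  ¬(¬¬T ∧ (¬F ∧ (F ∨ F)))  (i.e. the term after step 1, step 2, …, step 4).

  start: ¬(¬¬T ∧ (¬F ∧ (F ∨ F)))
  →1  ¬¬¬T ∨ ¬(¬F ∧ (F ∨ F))
  →2  ¬T ∨ ¬(¬F ∧ (F ∨ F))
  →3  F ∨ ¬(¬F ∧ (F ∨ F))
  →4  ¬(¬F ∧ (F ∨ F))

Answer: after 4 steps: ¬(¬F ∧ (F ∨ F))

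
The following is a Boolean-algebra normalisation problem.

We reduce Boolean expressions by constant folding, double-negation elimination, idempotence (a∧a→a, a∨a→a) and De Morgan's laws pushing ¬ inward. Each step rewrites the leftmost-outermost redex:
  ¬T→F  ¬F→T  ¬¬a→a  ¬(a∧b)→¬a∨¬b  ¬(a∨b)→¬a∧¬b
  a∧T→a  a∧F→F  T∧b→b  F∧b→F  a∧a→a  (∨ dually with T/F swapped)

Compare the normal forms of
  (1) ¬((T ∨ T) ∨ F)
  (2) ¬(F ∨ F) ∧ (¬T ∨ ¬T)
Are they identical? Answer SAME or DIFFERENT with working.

Term A:
  start: ¬((T ∨ T) ∨ F)
  step 1: ¬(T ∨ T) ∧ ¬F
  step 2: (¬T ∧ ¬T) ∧ ¬F
  step 3: ¬T ∧ ¬F
  step 4: F ∧ ¬F
  step 5: F

Term B:
  start: ¬(F ∨ F) ∧ (¬T ∨ ¬T)
  step 1: (¬F ∧ ¬F) ∧ (¬T ∨ ¬T)
  step 2: ¬F ∧ (¬T ∨ ¬T)
  step 3: T ∧ (¬T ∨ ¬T)
  step 4: ¬T ∨ ¬T
  step 5: ¬T
  step 6: F

Answer: SAME — A ⇓ F, B ⇓ F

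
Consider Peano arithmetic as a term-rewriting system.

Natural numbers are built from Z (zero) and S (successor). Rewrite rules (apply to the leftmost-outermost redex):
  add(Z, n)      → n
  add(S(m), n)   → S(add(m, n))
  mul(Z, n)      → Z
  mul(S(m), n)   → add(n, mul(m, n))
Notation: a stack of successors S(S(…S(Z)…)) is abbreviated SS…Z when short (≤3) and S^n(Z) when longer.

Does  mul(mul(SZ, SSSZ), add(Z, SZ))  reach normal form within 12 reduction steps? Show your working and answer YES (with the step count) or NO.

Answer: NO — after 12 steps the term is S(S(mul(S(add(Z, mul(Z, SSSZ))), add(Z, SZ)))), not yet normal

Reduction:
  start: mul(mul(SZ, SSSZ), add(Z, SZ))
  [1] mul(add(SSSZ, mul(Z, SSSZ)), add(Z, SZ))
  [2] mul(S(add(SSZ, mul(Z, SSSZ))), add(Z, SZ))
  [3] add(add(Z, SZ), mul(add(SSZ, mul(Z, SSSZ)), add(Z, SZ)))
  [4] add(SZ, mul(add(SSZ, mul(Z, SSSZ)), add(Z, SZ)))
  [5] S(add(Z, mul(add(SSZ, mul(Z, SSSZ)), add(Z, SZ))))
  [6] S(mul(add(SSZ, mul(Z, SSSZ)), add(Z, SZ)))
  [7] S(mul(S(add(SZ, mul(Z, SSSZ))), add(Z, SZ)))
  [8] S(add(add(Z, SZ), mul(add(SZ, mul(Z, SSSZ)), add(Z, SZ))))
  [9] S(add(SZ, mul(add(SZ, mul(Z, SSSZ)), add(Z, SZ))))
  [10] S(S(add(Z, mul(add(SZ, mul(Z, SSSZ)), add(Z, SZ)))))
  [11] S(S(mul(add(SZ, mul(Z, SSSZ)), add(Z, SZ))))
  [12] S(S(mul(S(add(Z, mul(Z, SSSZ))), add(Z, SZ))))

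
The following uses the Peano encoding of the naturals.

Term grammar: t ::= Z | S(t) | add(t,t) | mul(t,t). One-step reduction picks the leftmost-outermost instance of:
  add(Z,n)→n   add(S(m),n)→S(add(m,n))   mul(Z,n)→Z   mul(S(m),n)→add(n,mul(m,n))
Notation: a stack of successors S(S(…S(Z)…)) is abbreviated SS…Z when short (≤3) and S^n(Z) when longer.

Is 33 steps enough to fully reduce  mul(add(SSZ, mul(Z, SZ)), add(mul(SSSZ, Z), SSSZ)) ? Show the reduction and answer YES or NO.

  start: mul(add(SSZ, mul(Z, SZ)), add(mul(SSSZ, Z), SSSZ))
  →1  mul(S(add(SZ, mul(Z, SZ))), add(mul(SSSZ, Z), SSSZ))
  →2  add(add(mul(SSSZ, Z), SSSZ), mul(add(SZ, mul(Z, SZ)), add(mul(SSSZ, Z), SSSZ)))
  →3  add(add(add(Z, mul(SSZ, Z)), SSSZ), mul(add(SZ, mul(Z, SZ)), add(mul(SSSZ, Z), SSSZ)))
  →4  add(add(mul(SSZ, Z), SSSZ), mul(add(SZ, mul(Z, SZ)), add(mul(SSSZ, Z), SSSZ)))
  →5  add(add(add(Z, mul(SZ, Z)), SSSZ), mul(add(SZ, mul(Z, SZ)), add(mul(SSSZ, Z), SSSZ)))
  →6  add(add(mul(SZ, Z), SSSZ), mul(add(SZ, mul(Z, SZ)), add(mul(SSSZ, Z), SSSZ)))
  →7  add(add(add(Z, mul(Z, Z)), SSSZ), mul(add(SZ, mul(Z, SZ)), add(mul(SSSZ, Z), SSSZ)))
  →8  add(add(mul(Z, Z), SSSZ), mul(add(SZ, mul(Z, SZ)), add(mul(SSSZ, Z), SSSZ)))
  →9  add(add(Z, SSSZ), mul(add(SZ, mul(Z, SZ)), add(mul(SSSZ, Z), SSSZ)))
  →10  add(SSSZ, mul(add(SZ, mul(Z, SZ)), add(mul(SSSZ, Z), SSSZ)))
  →11  S(add(SSZ, mul(add(SZ, mul(Z, SZ)), add(mul(SSSZ, Z), SSSZ))))
  →12  S(S(add(SZ, mul(add(SZ, mul(Z, SZ)), add(mul(SSSZ, Z), SSSZ)))))
  →13  S(S(S(add(Z, mul(add(SZ, mul(Z, SZ)), add(mul(SSSZ, Z), SSSZ))))))
  →14  S(S(S(mul(add(SZ, mul(Z, SZ)), add(mul(SSSZ, Z), SSSZ)))))
  →15  S(S(S(mul(S(add(Z, mul(Z, SZ))), add(mul(SSSZ, Z), SSSZ)))))
  →16  S(S(S(add(add(mul(SSSZ, Z), SSSZ), mul(add(Z, mul(Z, SZ)), add(mul(SSSZ, Z), SSSZ))))))
  →17  S(S(S(add(add(add(Z, mul(SSZ, Z)), SSSZ), mul(add(Z, mul(Z, SZ)), add(mul(SSSZ, Z), SSSZ))))))
  →18  S(S(S(add(add(mul(SSZ, Z), SSSZ), mul(add(Z, mul(Z, SZ)), add(mul(SSSZ, Z), SSSZ))))))
  →19  S(S(S(add(add(add(Z, mul(SZ, Z)), SSSZ), mul(add(Z, mul(Z, SZ)), add(mul(SSSZ, Z), SSSZ))))))
  →20  S(S(S(add(add(mul(SZ, Z), SSSZ), mul(add(Z, mul(Z, SZ)), add(mul(SSSZ, Z), SSSZ))))))
  →21  S(S(S(add(add(add(Z, mul(Z, Z)), SSSZ), mul(add(Z, mul(Z, SZ)), add(mul(SSSZ, Z), SSSZ))))))
  →22  S(S(S(add(add(mul(Z, Z), SSSZ), mul(add(Z, mul(Z, SZ)), add(mul(SSSZ, Z), SSSZ))))))
  →23  S(S(S(add(add(Z, SSSZ), mul(add(Z, mul(Z, SZ)), add(mul(SSSZ, Z), SSSZ))))))
  →24  S(S(S(add(SSSZ, mul(add(Z, mul(Z, SZ)), add(mul(SSSZ, Z), SSSZ))))))
  →25  S(S(S(S(add(SSZ, mul(add(Z, mul(Z, SZ)), add(mul(SSSZ, Z), SSSZ)))))))
  →26  S(S(S(S(S(add(SZ, mul(add(Z, mul(Z, SZ)), add(mul(SSSZ, Z), SSSZ))))))))
  →27  S(S(S(S(S(S(add(Z, mul(add(Z, mul(Z, SZ)), add(mul(SSSZ, Z), SSSZ)))))))))
  →28  S(S(S(S(S(S(mul(add(Z, mul(Z, SZ)), add(mul(SSSZ, Z), SSSZ))))))))
  →29  S(S(S(S(S(S(mul(mul(Z, SZ), add(mul(SSSZ, Z), SSSZ))))))))
  →30  S(S(S(S(S(S(mul(Z, add(mul(SSSZ, Z), SSSZ))))))))
  →31  S^6(Z)

Answer: YES — reaches normal form S^6(Z) in 31 ≤ 33 steps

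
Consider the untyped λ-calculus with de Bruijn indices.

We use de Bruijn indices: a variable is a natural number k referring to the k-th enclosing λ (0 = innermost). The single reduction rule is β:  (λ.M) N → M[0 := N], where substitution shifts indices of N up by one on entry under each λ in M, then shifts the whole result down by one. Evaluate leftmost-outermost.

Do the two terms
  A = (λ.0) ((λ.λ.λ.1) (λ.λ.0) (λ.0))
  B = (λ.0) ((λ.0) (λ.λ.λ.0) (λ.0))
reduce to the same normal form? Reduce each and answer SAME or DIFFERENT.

Term A:
  start: (λ.0) ((λ.λ.λ.1) (λ.λ.0) (λ.0))
  [1] (λ.λ.λ.1) (λ.λ.0) (λ.0)
  [2] (λ.λ.1) (λ.0)
  [3] λ.λ.0

Term B:
  start: (λ.0) ((λ.0) (λ.λ.λ.0) (λ.0))
  [1] (λ.0) (λ.λ.λ.0) (λ.0)
  [2] (λ.λ.λ.0) (λ.0)
  [3] λ.λ.0

Answer: SAME — A ⇓ λ.λ.0, B ⇓ λ.λ.0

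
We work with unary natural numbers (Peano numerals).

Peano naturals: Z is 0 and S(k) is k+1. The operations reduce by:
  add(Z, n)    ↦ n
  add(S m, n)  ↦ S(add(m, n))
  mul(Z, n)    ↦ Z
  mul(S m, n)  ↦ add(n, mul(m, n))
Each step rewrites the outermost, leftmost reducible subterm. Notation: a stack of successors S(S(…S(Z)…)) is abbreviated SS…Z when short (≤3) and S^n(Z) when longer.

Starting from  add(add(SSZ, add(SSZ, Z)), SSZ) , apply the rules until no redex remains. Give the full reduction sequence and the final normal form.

Answer: normal form = S^6(Z)  (in 11 steps)

Derivation:
  start: add(add(SSZ, add(SSZ, Z)), SSZ)
  →1  add(S(add(SZ, add(SSZ, Z))), SSZ)
  →2  S(add(add(SZ, add(SSZ, Z)), SSZ))
  →3  S(add(S(add(Z, add(SSZ, Z))), SSZ))
  →4  S(S(add(add(Z, add(SSZ, Z)), SSZ)))
  →5  S(S(add(add(SSZ, Z), SSZ)))
  →6  S(S(add(S(add(SZ, Z)), SSZ)))
  →7  S(S(S(add(add(SZ, Z), SSZ))))
  →8  S(S(S(add(S(add(Z, Z)), SSZ))))
  →9  S(S(S(S(add(add(Z, Z), SSZ)))))
  →10  S(S(S(S(add(Z, SSZ)))))
  →11  S^6(Z)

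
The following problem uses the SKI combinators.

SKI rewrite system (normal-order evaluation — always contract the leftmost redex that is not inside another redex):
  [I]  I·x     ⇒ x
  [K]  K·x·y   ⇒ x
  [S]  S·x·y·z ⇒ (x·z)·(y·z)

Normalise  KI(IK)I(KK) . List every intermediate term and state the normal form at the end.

  start: KI(IK)I(KK)
  [1] II(KK)
  [2] I(KK)
  [3] KK

Answer: normal form = KK  (in 3 steps)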